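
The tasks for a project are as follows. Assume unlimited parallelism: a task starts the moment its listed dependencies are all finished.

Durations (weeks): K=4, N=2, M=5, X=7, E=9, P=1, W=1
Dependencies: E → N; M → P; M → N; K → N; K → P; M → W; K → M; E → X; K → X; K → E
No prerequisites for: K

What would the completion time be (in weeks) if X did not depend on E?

15

Before: longest chain K→E→X = 4+9+7 = 20, finish 20.
Without E→X, X's earliest start moves from 13 to 4.
After: K→E→N = 4+9+2 = 15 → 15 weeks.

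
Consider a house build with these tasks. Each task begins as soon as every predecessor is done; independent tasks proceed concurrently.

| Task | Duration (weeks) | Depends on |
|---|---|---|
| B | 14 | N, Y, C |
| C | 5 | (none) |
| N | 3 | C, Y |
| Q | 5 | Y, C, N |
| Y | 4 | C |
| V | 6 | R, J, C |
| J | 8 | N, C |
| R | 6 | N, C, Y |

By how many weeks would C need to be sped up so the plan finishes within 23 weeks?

Current finish: 26 weeks; target: 23.
C is on every critical path, so each week cut from C cuts the finish by one (this holds down to a finish of 22).
Need 26 − 23 = 3 weeks off C → C becomes 2 weeks, finish becomes 23.

3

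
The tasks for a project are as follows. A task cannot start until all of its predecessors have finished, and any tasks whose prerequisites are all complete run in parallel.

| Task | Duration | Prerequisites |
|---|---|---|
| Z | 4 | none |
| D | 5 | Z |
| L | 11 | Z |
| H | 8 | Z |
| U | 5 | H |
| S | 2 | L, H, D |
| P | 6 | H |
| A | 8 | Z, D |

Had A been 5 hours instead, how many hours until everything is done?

18

Actual critical path: Z→H→P = 4+8+6 = 18 ⇒ 18 hours.
A has 1 hour of float (longest path through it is 17).
That remains the longest chain; total 18 hours.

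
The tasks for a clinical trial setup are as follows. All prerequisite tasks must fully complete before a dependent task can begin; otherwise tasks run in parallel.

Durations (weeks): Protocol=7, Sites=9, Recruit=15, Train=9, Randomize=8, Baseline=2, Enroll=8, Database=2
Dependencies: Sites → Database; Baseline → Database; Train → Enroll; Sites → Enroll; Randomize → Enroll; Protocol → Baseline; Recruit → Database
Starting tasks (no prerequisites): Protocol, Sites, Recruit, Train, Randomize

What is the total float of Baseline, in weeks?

The longest chain is Sites→Enroll = 9+8 = 17; overall finish 17 weeks.
Baseline finishes as early as 9 and must finish by 15.
Slack of Baseline = 13 − 7 = 6 weeks.

6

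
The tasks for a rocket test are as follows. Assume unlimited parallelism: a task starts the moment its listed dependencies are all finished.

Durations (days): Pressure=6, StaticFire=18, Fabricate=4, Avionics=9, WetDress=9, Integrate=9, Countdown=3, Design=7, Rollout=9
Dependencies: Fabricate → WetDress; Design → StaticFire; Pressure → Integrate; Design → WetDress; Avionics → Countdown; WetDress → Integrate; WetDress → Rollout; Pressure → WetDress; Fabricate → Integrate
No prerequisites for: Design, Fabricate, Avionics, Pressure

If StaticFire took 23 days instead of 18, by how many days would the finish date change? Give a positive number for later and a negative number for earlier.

5

As given, the longest chain is Design→StaticFire = 7+18 = 25, so the finish is 25 days.
Since StaticFire is critical, the +5 change carries straight to that chain (now 30 days).
The critical path is still Design→StaticFire; finish is now 30 days.
Change in finish: 30 − 25 = +5 days.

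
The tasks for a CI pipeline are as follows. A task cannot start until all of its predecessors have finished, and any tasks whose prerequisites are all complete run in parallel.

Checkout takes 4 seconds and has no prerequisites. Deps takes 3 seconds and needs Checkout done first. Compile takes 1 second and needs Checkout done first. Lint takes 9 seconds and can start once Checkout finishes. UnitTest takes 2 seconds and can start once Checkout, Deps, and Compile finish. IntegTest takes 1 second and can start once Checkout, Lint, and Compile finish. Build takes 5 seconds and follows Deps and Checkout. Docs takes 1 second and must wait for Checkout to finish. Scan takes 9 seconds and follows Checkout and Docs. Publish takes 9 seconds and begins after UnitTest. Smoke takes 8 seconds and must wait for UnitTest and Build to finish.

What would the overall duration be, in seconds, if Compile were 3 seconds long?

Critical path before the change: Checkout→Deps→Build→Smoke = 4+3+5+8 = 20 giving 20 seconds.
Compile is off the critical path — its longest chain is 16 seconds, giving 4 of slack.
That remains the longest chain; total 20 seconds.

20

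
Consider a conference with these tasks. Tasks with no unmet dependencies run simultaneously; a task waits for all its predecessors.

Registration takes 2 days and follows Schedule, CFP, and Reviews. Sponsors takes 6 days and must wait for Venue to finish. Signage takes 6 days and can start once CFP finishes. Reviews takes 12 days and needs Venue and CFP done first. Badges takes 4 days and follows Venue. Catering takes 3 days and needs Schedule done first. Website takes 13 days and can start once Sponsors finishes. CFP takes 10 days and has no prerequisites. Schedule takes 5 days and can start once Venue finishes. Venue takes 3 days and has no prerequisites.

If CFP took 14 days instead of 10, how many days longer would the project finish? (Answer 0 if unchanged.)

Baseline: CFP→Reviews→Registration = 10+12+2 = 24 → 24 days.
CFP is on the critical path; changing it to 14 makes that path 28 days.
No other chain overtakes it, so the finish is 28 days.
Change in finish: 28 − 24 = +4 days.

4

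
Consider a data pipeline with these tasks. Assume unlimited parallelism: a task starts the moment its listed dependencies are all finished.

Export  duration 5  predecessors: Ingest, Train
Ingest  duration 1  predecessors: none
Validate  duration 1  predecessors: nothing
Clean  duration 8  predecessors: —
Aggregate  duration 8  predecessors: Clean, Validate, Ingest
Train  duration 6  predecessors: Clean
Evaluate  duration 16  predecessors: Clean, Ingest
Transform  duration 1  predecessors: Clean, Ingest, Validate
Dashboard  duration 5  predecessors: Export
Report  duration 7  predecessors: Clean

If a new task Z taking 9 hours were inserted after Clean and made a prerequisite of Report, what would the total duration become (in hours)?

Originally the data pipeline takes 24 hours.
With Z inserted, Report now waits for max(Clean, Z).
New critical path: Clean→Z→Report = 8+9+7 = 24 ⇒ 24 hours.

24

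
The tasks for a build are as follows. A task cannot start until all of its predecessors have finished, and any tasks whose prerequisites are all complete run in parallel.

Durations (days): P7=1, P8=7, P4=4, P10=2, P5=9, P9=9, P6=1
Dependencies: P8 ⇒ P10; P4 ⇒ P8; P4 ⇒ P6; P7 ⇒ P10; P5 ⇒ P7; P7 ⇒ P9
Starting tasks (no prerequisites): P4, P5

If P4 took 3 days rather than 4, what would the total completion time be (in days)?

The binding path is P5→P7→P9 = 9+1+9 = 19; finish at 19 days.
The longest path through P4 is only 13 days, so P4 has float 6.
The critical path is still P5→P7→P9; finish is now 19 days.

19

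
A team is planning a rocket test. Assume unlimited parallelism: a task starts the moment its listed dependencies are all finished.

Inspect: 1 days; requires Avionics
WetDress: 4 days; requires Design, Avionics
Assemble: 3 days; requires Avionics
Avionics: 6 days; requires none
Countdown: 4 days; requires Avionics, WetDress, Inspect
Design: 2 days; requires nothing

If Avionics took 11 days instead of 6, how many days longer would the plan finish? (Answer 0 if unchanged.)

5

The binding path is Avionics→WetDress→Countdown = 6+4+4 = 14; finish at 14 days.
Since Avionics is critical, the +5 change carries straight to that chain (now 19 days).
No other chain overtakes it, so the finish is 19 days.
Change in finish: 19 − 14 = +5 days.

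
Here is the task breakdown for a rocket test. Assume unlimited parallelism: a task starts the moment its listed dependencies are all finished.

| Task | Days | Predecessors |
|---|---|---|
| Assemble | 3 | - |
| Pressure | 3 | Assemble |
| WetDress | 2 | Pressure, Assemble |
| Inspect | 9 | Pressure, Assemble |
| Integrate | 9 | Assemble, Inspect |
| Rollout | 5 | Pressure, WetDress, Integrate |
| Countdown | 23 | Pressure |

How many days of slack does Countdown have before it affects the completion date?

The longest chain is Assemble→Pressure→Inspect→Integrate→Rollout = 3+3+9+9+5 = 29; overall finish 29 days.
Countdown finishes as early as 29 and must finish by 29.
Float = 29 − 29 = 0.

0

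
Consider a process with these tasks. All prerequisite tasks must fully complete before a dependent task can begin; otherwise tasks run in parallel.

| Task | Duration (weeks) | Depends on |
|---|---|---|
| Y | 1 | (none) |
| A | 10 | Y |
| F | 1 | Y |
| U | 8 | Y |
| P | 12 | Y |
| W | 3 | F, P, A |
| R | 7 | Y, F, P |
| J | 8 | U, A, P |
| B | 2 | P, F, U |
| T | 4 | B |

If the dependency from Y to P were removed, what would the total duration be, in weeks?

Original critical path: Y→P→J = 1+12+8 = 21 ⇒ 21 weeks.
Without Y→P, P's earliest start moves from 1 to 0.
The longest chain is now P→J = 12+8 = 20, so the plan takes 20 weeks.

20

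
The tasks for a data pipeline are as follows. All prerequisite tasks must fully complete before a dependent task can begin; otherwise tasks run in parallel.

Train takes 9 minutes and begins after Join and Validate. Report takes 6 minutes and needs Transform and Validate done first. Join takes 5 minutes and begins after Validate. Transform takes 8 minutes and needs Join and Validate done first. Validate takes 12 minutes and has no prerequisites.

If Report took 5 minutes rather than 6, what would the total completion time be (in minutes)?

30

Actual critical path: Validate→Join→Transform→Report = 12+5+8+6 = 31 ⇒ 31 minutes.
Report is on the critical path; changing it to 5 makes that path 30 minutes.
That remains the longest chain; total 30 minutes.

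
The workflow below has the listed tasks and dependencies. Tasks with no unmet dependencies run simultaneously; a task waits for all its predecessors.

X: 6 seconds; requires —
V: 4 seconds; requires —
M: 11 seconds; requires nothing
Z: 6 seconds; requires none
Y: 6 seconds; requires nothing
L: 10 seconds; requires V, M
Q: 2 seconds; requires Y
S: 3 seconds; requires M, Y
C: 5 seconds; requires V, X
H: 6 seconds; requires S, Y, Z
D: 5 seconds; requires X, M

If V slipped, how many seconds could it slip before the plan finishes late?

The longest chain is M→L = 11+10 = 21; overall finish 21 seconds.
V finishes as early as 4 and must finish by 11.
Float = 21 − 14 = 7.

7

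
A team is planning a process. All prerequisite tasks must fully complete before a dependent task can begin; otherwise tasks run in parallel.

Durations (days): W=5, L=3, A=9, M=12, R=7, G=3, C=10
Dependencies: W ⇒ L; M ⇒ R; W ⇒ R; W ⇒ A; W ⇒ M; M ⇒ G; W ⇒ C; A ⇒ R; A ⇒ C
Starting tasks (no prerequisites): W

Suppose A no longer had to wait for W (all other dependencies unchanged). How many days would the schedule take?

Before: longest chain W→A→C = 5+9+10 = 24, finish 24.
Without W→A, A's earliest start moves from 5 to 0.
New critical path: W→M→R = 5+12+7 = 24 ⇒ 24 days.

24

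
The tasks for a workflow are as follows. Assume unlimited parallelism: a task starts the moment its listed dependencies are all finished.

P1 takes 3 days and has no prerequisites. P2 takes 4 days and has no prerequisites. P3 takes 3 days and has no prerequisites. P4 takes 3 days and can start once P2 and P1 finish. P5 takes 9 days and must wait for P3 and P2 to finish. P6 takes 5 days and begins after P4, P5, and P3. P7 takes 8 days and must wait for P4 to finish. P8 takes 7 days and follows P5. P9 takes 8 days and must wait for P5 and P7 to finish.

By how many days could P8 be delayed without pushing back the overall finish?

3

P2→P4→P7→P9 = 4+3+8+8 = 23 sets the makespan at 23 days.
P8 finishes as early as 20 and must finish by 23.
Slack of P8 = 16 − 13 = 3 days.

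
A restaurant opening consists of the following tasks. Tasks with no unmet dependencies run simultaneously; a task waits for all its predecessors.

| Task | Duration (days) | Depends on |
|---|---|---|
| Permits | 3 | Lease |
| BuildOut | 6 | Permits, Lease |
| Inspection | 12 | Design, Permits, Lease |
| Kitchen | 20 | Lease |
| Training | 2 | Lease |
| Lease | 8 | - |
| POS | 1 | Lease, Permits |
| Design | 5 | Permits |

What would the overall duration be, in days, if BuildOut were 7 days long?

28

Critical path before the change: Lease→Permits→Design→Inspection = 8+3+5+12 = 28 giving 28 days.
BuildOut is off the critical path — its longest chain is 17 days, giving 11 of slack.
That remains the longest chain; total 28 days.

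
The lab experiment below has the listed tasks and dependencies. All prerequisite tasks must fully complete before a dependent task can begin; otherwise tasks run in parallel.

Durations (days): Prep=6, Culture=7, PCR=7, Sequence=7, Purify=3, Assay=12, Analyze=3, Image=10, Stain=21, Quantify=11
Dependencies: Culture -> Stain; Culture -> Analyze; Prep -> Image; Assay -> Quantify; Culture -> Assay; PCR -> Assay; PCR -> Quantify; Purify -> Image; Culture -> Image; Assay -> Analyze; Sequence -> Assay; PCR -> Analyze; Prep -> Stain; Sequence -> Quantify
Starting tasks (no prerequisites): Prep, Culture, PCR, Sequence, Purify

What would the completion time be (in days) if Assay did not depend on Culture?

Before: longest chain Culture→Assay→Quantify = 7+12+11 = 30, finish 30.
Dropping Culture→Assay doesn't change Assay's earliest start (7); another predecessor still binds.
After: PCR→Assay→Quantify = 7+12+11 = 30 → 30 days.

30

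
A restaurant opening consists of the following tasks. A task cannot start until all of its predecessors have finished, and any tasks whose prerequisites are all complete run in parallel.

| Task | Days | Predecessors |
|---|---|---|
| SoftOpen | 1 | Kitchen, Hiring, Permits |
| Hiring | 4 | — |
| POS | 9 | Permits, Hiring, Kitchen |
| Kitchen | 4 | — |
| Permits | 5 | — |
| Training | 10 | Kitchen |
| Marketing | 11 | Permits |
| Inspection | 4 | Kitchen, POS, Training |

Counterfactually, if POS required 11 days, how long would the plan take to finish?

Baseline: Permits→POS→Inspection = 5+9+4 = 18 → 18 days.
POS is on the critical path; changing it to 11 makes that path 20 days.
The critical path is still Permits→POS→Inspection; finish is now 20 days.

20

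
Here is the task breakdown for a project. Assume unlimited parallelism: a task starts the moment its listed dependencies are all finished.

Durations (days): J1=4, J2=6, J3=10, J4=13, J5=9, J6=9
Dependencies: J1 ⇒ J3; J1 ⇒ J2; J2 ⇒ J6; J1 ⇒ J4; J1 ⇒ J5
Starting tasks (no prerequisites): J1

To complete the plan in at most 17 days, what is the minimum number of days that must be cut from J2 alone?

2

Current finish: 19 days; target: 17.
J2 is on every critical path, so each day cut from J2 cuts the finish by one (this holds down to a finish of 17).
Need 19 − 17 = 2 days off J2 → J2 becomes 4 days, finish becomes 17.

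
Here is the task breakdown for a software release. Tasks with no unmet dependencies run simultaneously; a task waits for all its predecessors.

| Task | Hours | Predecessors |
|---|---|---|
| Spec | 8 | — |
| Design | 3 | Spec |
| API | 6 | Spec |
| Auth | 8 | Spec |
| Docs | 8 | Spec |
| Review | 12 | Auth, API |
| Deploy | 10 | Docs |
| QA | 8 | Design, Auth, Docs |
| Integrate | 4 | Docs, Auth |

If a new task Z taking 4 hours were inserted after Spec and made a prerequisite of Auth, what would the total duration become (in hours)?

Originally the software release takes 28 hours.
With Z inserted, Auth now waits for max(Spec, Z).
New critical path: Spec→Z→Auth→Review = 8+4+8+12 = 32 ⇒ 32 hours.

32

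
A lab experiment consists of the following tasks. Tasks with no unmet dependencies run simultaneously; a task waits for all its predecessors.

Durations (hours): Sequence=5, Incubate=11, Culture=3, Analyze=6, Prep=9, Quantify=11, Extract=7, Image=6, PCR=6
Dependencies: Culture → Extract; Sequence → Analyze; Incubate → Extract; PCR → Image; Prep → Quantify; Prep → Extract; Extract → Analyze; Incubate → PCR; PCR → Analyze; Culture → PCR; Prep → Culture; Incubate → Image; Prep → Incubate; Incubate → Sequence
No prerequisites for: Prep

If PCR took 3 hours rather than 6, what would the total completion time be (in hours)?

Actual critical path: Prep→Incubate→Extract→Analyze = 9+11+7+6 = 33 ⇒ 33 hours.
The longest path through PCR is only 32 hours, so PCR has float 1.
That remains the longest chain; total 33 hours.

33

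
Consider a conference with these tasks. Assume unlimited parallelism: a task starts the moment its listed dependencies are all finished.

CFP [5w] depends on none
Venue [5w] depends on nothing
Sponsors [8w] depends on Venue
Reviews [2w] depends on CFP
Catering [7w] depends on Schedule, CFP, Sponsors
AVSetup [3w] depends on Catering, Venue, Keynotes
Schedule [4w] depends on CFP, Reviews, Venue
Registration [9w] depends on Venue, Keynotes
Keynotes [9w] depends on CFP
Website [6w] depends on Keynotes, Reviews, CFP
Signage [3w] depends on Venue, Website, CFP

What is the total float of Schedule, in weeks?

Venue→Sponsors→Catering→AVSetup = 5+8+7+3 = 23 sets the makespan at 23 weeks.
Longest path through Schedule: 21 weeks (earliest finish 11, latest finish 13).
Float = 23 − 21 = 2.

2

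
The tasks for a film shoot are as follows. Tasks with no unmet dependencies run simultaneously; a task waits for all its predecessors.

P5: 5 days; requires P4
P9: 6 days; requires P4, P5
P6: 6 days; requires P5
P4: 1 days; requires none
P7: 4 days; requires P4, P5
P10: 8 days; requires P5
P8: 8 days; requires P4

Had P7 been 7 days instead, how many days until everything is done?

As given, the longest chain is P4→P5→P10 = 1+5+8 = 14, so the finish is 14 days.
The longest path through P7 is only 10 days, so P7 has float 4.
That remains the longest chain; total 14 days.

14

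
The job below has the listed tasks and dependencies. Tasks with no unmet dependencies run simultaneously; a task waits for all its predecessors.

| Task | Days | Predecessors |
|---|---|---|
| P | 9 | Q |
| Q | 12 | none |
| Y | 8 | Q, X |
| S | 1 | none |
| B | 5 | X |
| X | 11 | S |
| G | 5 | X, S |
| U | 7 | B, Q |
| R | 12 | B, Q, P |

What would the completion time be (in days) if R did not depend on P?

With the dependency in place, Q→P→R = 12+9+12 = 33 sets the finish at 33 days.
Without P→R, R's earliest start moves from 21 to 17.
After: S→X→B→R = 1+11+5+12 = 29 → 29 days.

29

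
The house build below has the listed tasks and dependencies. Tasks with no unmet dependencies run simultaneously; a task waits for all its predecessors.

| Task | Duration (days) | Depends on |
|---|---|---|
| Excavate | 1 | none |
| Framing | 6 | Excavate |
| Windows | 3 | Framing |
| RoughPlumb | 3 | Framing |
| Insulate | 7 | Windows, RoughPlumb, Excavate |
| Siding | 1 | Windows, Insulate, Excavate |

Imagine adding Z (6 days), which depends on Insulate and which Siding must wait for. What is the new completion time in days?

24

Originally the plan takes 18 days.
With Z inserted, Siding now waits for max(Windows, Insulate, Excavate, Z).
New critical path: Excavate→Framing→Windows→Insulate→Z→Siding = 1+6+3+7+6+1 = 24 ⇒ 24 days.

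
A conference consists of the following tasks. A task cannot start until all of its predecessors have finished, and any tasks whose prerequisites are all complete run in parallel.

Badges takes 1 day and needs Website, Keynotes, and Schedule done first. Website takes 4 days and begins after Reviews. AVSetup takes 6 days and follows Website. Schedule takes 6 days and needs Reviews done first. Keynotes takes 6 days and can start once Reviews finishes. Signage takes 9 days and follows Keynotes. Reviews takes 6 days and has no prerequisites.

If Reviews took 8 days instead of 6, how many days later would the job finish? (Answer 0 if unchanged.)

2

Actual critical path: Reviews→Keynotes→Signage = 6+6+9 = 21 ⇒ 21 days.
Reviews is on the critical path; changing it to 8 makes that path 23 days.
The critical path is still Reviews→Keynotes→Signage; finish is now 23 days.
Change in finish: 23 − 21 = +2 days.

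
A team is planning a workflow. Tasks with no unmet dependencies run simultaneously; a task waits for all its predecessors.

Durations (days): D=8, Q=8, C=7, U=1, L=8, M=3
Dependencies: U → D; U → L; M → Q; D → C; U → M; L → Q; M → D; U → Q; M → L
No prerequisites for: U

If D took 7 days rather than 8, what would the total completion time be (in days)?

As given, the longest chain is U→M→L→Q = 1+3+8+8 = 20, so the finish is 20 days.
D is off the critical path — its longest chain is 19 days, giving 1 of slack.
That remains the longest chain; total 20 days.

20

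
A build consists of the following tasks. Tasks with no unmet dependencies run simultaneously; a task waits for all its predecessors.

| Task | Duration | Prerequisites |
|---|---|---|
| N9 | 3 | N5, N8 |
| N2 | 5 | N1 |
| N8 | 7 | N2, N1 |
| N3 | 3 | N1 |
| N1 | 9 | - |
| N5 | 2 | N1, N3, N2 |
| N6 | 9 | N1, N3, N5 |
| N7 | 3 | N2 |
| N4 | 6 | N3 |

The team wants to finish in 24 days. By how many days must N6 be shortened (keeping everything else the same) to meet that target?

Current finish: 25 days; target: 24.
N6 is on every critical path, so each day cut from N6 cuts the finish by one (this holds down to a finish of 24).
Need 25 − 24 = 1 day off N6 → N6 becomes 8 days, finish becomes 24.

1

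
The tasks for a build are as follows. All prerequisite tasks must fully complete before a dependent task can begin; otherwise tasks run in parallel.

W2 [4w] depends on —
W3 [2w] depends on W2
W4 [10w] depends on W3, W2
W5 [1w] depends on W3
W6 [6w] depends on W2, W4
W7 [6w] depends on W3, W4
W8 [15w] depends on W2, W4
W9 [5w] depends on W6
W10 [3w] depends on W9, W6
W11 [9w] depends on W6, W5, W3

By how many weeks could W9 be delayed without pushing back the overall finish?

1

W2→W3→W4→W6→W11 = 4+2+10+6+9 = 31 sets the makespan at 31 weeks.
The longest chain containing W9 totals 30 weeks.
Slack of W9 = 23 − 22 = 1 week.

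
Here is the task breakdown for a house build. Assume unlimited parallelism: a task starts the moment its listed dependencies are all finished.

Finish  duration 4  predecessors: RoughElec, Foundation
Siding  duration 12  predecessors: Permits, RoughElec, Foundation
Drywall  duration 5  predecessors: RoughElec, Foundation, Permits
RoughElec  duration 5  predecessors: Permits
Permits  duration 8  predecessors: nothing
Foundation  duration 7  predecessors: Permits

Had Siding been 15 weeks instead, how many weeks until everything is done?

As given, the longest chain is Permits→Foundation→Siding = 8+7+12 = 27, so the finish is 27 weeks.
Siding is on the critical path; changing it to 15 makes that path 30 weeks.
No other chain overtakes it, so the finish is 30 weeks.

30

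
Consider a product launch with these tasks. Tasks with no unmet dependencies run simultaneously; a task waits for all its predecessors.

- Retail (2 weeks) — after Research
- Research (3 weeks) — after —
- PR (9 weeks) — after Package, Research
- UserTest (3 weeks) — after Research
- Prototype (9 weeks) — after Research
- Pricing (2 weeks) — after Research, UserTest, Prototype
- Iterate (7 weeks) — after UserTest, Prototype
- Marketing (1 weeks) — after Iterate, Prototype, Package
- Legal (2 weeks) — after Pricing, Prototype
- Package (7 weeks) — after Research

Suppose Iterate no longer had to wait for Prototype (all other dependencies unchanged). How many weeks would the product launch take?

19

Before: longest chain Research→Prototype→Iterate→Marketing = 3+9+7+1 = 20, finish 20.
Without Prototype→Iterate, Iterate's earliest start moves from 12 to 6.
New critical path: Research→Package→PR = 3+7+9 = 19 ⇒ 19 weeks.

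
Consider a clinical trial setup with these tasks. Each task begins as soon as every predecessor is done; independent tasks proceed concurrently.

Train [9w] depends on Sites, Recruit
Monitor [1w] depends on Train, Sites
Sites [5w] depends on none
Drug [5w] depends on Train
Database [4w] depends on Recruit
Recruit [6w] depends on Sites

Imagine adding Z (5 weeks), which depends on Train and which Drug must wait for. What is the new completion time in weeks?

30

Originally the project takes 25 weeks.
With Z inserted, Drug now waits for max(Train, Z).
New critical path: Sites→Recruit→Train→Z→Drug = 5+6+9+5+5 = 30 ⇒ 30 weeks.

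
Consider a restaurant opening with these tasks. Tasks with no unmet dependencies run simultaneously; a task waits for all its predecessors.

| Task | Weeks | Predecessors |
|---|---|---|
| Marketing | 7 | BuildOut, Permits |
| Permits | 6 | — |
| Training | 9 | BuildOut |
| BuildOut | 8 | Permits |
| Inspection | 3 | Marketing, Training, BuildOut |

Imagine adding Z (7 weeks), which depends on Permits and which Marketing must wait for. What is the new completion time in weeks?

26

Originally the restaurant opening takes 26 weeks.
With Z inserted, Marketing now waits for max(BuildOut, Permits, Z).
New critical path: Permits→BuildOut→Training→Inspection = 6+8+9+3 = 26 ⇒ 26 weeks.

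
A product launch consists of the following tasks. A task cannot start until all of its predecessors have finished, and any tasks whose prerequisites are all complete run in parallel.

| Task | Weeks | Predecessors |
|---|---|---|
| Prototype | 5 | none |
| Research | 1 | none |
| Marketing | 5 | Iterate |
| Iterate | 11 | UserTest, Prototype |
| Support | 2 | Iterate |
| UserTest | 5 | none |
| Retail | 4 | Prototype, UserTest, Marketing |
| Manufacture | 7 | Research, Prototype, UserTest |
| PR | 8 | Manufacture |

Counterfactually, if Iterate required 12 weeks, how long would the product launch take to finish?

26

The binding path is Prototype→Iterate→Marketing→Retail = 5+11+5+4 = 25; finish at 25 weeks.
Iterate lies on that path, so at 12 weeks the path becomes 26 weeks.
The critical path is still Prototype→Iterate→Marketing→Retail; finish is now 26 weeks.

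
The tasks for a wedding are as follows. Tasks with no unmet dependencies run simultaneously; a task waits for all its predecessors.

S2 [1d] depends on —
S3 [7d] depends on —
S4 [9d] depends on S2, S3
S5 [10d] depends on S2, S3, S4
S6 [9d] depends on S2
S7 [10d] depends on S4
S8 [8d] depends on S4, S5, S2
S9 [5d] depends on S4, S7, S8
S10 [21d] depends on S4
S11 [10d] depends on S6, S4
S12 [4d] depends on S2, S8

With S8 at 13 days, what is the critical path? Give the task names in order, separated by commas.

S3, S4, S5, S8, S9

Actual critical path: S3→S4→S5→S8→S9 = 7+9+10+8+5 = 39 ⇒ 39 days.
Since S8 is critical, the +5 change carries straight to that chain (now 44 days).
That remains the longest chain; total 44 days.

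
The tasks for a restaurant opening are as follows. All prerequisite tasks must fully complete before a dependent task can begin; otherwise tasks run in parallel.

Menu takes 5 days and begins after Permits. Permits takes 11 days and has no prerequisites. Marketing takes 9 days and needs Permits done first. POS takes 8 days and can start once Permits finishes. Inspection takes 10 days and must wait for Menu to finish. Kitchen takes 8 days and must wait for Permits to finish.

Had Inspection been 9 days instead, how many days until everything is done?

25

Actual critical path: Permits→Menu→Inspection = 11+5+10 = 26 ⇒ 26 days.
Since Inspection is critical, the -1 change carries straight to that chain (now 25 days).
No other chain overtakes it, so the finish is 25 days.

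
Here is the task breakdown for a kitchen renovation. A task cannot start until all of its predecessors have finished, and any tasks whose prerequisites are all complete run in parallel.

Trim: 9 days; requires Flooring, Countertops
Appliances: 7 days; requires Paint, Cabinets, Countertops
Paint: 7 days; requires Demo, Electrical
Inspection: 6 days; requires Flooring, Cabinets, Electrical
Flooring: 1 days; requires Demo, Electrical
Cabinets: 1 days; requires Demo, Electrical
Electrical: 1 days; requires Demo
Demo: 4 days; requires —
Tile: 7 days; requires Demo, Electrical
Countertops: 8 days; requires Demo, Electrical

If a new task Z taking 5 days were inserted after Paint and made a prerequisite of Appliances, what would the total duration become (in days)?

24

Originally the kitchen renovation takes 22 days.
With Z inserted, Appliances now waits for max(Paint, Cabinets, Countertops, Z).
New critical path: Demo→Electrical→Paint→Z→Appliances = 4+1+7+5+7 = 24 ⇒ 24 days.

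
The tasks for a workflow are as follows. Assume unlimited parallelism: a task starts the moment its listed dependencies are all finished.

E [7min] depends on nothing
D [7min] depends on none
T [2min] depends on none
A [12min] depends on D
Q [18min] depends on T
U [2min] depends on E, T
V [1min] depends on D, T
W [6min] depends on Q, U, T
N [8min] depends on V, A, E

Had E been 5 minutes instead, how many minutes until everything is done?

27

The binding path is D→A→N = 7+12+8 = 27; finish at 27 minutes.
E is off the critical path — its longest chain is 15 minutes, giving 12 of slack.
That remains the longest chain; total 27 minutes.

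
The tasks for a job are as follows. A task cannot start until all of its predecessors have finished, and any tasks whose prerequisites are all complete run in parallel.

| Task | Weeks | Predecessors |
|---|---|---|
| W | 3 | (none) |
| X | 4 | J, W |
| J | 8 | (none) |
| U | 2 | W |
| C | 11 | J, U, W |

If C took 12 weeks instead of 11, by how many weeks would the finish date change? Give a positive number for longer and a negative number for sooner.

1

Critical path before the change: J→C = 8+11 = 19 giving 19 weeks.
C lies on that path, so at 12 weeks the path becomes 20 weeks.
No other chain overtakes it, so the finish is 20 weeks.
Change in finish: 20 − 19 = +1 weeks.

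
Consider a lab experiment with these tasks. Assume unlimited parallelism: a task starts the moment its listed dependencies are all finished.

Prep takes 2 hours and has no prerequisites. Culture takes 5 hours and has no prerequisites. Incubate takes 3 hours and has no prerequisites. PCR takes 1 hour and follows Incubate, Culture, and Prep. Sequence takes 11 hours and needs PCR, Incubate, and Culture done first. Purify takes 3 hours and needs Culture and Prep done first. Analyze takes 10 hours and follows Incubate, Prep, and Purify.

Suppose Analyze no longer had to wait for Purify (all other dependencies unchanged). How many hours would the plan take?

17

Original critical path: Culture→Purify→Analyze = 5+3+10 = 18 ⇒ 18 hours.
Without Purify→Analyze, Analyze's earliest start moves from 8 to 3.
New critical path: Culture→PCR→Sequence = 5+1+11 = 17 ⇒ 17 hours.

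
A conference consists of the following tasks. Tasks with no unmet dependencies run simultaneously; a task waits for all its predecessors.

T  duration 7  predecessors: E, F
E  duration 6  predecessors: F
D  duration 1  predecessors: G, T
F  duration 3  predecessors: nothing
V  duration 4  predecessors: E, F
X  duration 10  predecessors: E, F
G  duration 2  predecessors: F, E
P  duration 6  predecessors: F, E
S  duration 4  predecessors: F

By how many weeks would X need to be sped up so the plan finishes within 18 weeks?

1

Current finish: 19 weeks; target: 18.
X is on every critical path, so each week cut from X cuts the finish by one (this holds down to a finish of 17).
Need 19 − 18 = 1 week off X → X becomes 9 weeks, finish becomes 18.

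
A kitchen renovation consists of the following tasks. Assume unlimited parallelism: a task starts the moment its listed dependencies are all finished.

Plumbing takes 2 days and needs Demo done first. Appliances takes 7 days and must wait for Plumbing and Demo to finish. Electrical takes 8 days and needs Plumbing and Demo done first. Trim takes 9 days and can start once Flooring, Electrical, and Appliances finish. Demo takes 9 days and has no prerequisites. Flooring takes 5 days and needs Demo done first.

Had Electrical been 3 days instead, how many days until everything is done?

Baseline: Demo→Plumbing→Electrical→Trim = 9+2+8+9 = 28 → 28 days.
Electrical is on the critical path; changing it to 3 makes that path 23 days.
Now Demo→Plumbing→Appliances→Trim = 9+2+7+9 = 27 is longest, so the finish becomes 27 days.

27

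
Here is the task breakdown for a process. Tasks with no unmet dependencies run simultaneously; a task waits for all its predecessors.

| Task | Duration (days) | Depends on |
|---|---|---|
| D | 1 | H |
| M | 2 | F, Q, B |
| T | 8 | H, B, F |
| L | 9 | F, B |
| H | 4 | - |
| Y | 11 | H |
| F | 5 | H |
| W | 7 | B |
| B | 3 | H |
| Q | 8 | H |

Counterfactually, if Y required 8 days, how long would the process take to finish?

Baseline: H→F→L = 4+5+9 = 18 → 18 days.
The longest path through Y is only 15 days, so Y has float 3.
That remains the longest chain; total 18 days.

18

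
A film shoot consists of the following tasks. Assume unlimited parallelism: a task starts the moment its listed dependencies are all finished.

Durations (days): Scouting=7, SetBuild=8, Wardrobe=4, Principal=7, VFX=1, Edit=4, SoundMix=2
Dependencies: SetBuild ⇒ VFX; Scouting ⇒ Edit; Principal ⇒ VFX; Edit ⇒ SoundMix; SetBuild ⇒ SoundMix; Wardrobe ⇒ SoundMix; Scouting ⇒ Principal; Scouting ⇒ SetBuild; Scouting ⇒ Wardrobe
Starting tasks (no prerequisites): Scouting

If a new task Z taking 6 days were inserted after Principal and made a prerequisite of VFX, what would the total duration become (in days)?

Originally the film shoot takes 17 days.
With Z inserted, VFX now waits for max(Principal, SetBuild, Z).
New critical path: Scouting→Principal→Z→VFX = 7+7+6+1 = 21 ⇒ 21 days.

21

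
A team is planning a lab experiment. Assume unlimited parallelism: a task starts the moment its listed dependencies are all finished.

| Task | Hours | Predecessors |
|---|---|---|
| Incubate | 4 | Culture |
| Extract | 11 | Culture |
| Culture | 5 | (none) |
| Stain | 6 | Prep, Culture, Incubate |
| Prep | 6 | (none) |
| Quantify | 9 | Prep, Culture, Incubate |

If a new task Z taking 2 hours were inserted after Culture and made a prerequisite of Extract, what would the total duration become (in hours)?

Originally the job takes 18 hours.
With Z inserted, Extract now waits for max(Culture, Z).
New critical path: Culture→Z→Extract = 5+2+11 = 18 ⇒ 18 hours.

18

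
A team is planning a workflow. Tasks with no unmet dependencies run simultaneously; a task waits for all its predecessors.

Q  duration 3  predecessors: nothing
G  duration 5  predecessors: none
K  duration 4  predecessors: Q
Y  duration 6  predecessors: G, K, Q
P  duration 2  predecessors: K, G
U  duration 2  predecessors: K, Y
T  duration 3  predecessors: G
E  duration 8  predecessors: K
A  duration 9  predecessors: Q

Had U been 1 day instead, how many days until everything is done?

Baseline: Q→K→Y→U = 3+4+6+2 = 15 → 15 days.
Since U is critical, the -1 change carries straight to that chain (now 14 days).
Now Q→K→E = 3+4+8 = 15 is longest, so the finish becomes 15 days.

15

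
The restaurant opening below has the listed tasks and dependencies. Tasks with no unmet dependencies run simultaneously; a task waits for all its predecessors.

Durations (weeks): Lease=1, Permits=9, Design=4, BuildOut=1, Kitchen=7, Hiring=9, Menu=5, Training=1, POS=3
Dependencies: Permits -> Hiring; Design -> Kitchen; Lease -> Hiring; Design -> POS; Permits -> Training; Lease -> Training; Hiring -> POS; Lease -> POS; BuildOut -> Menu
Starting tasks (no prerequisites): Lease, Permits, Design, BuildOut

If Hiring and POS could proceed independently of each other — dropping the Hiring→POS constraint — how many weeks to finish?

18

Before: longest chain Permits→Hiring→POS = 9+9+3 = 21, finish 21.
Without Hiring→POS, POS's earliest start moves from 18 to 4.
New critical path: Permits→Hiring = 9+9 = 18 ⇒ 18 weeks.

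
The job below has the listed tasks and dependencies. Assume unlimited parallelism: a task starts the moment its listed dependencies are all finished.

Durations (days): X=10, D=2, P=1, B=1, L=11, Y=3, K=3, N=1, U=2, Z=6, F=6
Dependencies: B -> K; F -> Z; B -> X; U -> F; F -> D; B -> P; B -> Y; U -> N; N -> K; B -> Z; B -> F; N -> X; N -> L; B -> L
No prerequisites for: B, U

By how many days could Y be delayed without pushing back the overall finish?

The longest chain is U→F→Z = 2+6+6 = 14; overall finish 14 days.
Longest path through Y: 4 days (earliest finish 4, latest finish 14).
Float = 14 − 4 = 10.

10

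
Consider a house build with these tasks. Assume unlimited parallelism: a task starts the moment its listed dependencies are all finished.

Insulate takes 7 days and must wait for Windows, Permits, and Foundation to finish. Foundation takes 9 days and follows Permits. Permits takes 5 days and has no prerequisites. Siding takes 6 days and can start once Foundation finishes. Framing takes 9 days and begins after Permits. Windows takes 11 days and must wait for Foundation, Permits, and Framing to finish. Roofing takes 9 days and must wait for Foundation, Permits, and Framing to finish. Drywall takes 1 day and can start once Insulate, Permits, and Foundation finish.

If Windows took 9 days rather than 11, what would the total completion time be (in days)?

Critical path before the change: Permits→Foundation→Windows→Insulate→Drywall = 5+9+11+7+1 = 33 giving 33 days.
Windows lies on that path, so at 9 days the path becomes 31 days.
No other chain overtakes it, so the finish is 31 days.

31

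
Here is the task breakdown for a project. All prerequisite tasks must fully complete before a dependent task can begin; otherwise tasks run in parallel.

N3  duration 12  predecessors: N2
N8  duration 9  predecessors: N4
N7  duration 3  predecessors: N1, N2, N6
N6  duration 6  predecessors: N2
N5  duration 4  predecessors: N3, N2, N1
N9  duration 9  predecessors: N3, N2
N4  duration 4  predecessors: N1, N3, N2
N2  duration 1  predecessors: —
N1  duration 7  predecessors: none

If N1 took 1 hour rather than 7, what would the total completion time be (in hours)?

As given, the longest chain is N2→N3→N4→N8 = 1+12+4+9 = 26, so the finish is 26 hours.
N1 is off the critical path — its longest chain is 20 hours, giving 6 of slack.
The critical path is still N2→N3→N4→N8; finish is now 26 hours.

26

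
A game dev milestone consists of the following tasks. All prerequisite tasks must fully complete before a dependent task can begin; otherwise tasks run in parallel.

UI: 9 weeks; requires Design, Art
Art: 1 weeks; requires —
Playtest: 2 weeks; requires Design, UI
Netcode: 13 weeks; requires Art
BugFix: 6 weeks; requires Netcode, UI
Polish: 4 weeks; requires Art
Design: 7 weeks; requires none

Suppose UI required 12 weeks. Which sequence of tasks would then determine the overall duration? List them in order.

Critical path before the change: Design→UI→BugFix = 7+9+6 = 22 giving 22 weeks.
UI lies on that path, so at 12 weeks the path becomes 25 weeks.
That remains the longest chain; total 25 weeks.

Design, UI, BugFix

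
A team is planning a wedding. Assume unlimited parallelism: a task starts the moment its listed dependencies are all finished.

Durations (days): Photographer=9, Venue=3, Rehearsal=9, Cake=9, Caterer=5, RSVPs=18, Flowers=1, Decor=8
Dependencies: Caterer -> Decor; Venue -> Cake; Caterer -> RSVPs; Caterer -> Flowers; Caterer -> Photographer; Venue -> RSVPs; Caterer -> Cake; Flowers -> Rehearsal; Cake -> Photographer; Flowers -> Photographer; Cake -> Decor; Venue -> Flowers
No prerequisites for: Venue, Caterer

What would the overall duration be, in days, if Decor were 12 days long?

26

Actual critical path: Caterer→RSVPs = 5+18 = 23 ⇒ 23 days.
Decor is off the critical path — its longest chain is 22 days, giving 1 of slack.
New critical path: Caterer→Cake→Decor = 5+9+12 = 26 ⇒ 26 days.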